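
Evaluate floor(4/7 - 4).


-4


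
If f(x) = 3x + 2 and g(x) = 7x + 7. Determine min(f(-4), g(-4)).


-21


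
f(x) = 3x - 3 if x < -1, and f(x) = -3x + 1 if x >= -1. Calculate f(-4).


-4 satisfies x < -1
f(-4) = -15

-15


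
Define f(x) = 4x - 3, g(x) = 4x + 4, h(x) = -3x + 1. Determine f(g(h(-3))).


173


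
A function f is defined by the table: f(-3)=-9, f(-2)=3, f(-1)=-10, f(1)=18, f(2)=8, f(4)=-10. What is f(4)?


-10


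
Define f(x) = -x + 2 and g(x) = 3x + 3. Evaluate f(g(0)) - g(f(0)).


-10


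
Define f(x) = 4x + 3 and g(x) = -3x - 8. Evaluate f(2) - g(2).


f(2) = 11
g(2) = -14
Difference = 25

25


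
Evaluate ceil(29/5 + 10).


29/5 = 5.8
5.8 + 10 = 15.8
ceil(15.8) = 16

16


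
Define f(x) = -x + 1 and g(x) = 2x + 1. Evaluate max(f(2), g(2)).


f(2) = -1
g(2) = 5
max = 5

5


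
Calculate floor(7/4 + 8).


7/4 = 1.75
1.75 + 8 = 9.75
floor(9.75) = 9

9


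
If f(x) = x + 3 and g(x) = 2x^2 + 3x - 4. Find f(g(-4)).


g(-4) = 16
f(16) = 19

19


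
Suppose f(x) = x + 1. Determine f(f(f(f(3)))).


f(3) = 4
f(4) = 5
f(5) = 6
f(6) = 7

7


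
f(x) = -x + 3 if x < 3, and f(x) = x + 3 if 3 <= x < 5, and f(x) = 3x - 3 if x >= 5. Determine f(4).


4 satisfies 3 <= x < 5
f(4) = 7

7


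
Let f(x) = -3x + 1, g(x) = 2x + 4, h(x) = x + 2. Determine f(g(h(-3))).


h(-3) = -1
g(-1) = 2
f(2) = -5

-5


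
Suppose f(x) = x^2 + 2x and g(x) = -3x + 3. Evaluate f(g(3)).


g(3) = -6
f(-6) = 1*(-6)^2 + 2*(-6) = 24

24


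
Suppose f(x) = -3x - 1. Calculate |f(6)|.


f(6) = -19
|-19| = 19

19


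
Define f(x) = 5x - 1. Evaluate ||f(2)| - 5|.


f(2) = 9
|9| = 9
|9 - 5| = 4

4


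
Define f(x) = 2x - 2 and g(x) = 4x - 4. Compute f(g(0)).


g(0) = -4
f(-4) = -10

-10


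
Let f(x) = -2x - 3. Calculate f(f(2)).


f(2) = -7
f(-7) = 11

11


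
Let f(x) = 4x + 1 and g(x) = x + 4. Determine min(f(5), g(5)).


f(5) = 21
g(5) = 9
min = 9

9


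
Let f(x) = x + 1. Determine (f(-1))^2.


f(-1) = 0
(0)^2 = 0

0


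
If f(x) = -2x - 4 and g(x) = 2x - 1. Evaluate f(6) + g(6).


f(6) = -16
g(6) = 11
Sum = -5

-5


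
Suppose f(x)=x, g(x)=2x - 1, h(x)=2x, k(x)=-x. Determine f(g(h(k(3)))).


k(3) = -3
h(-3) = -6
g(-6) = -13
f(-13) = -13

-13


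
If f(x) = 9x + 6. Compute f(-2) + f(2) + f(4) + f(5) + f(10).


f(-2) = -12
f(2) = 24
f(4) = 42
f(5) = 51
f(10) = 96
Sum = 201

201


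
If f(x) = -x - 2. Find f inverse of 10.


-12


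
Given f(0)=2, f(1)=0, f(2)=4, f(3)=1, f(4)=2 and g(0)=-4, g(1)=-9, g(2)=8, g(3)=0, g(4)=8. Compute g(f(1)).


f(1) = 0
g(0) = -4

-4


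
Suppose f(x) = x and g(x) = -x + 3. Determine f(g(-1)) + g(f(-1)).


f(g(-1)) = 4
g(f(-1)) = 4
Sum = 8

8


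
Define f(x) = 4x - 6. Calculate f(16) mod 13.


f(16) = 58
58 mod 13 = 6

6


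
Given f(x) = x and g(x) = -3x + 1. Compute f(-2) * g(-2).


-14


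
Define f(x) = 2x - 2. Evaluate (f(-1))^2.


16


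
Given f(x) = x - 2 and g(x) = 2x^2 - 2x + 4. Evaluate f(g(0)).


g(0) = 4
f(4) = 2

2


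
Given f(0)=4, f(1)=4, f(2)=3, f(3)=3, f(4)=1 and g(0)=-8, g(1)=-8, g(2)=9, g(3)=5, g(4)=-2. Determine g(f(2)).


f(2) = 3
g(3) = 5

5


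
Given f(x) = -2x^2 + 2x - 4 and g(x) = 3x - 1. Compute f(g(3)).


-116


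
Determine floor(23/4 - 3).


23/4 = 5.75
5.75 - 3 = 2.75
floor(2.75) = 2

2


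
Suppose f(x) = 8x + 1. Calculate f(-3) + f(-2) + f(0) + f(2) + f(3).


f(-3) = -23
f(-2) = -15
f(0) = 1
f(2) = 17
f(3) = 25
Sum = 5

5


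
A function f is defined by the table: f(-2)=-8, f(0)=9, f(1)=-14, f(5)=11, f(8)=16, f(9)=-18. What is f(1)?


Reading from the table at x = 1

-14


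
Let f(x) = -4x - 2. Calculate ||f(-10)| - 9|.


f(-10) = 38
|38| = 38
|38 - 9| = 29

29


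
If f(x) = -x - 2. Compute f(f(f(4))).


-6


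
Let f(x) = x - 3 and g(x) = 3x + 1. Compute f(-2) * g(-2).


f(-2) = -5
g(-2) = -5
Product = 25

25


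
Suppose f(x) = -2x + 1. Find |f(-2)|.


5


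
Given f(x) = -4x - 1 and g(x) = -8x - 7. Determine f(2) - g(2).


f(2) = -9
g(2) = -23
Difference = 14

14


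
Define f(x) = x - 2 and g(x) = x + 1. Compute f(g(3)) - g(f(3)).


f(g(3)) = 2
g(f(3)) = 2
Difference = 0

0


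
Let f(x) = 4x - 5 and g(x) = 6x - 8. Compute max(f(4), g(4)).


f(4) = 11
g(4) = 16
max = 16

16


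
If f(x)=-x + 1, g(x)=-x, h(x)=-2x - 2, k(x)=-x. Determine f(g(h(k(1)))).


k(1) = -1
h(-1) = 0
g(0) = 0
f(0) = 1

1


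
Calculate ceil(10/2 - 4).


10/2 = 5
5 - 4 = 1
ceil(1) = 1

1


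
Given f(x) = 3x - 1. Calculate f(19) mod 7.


f(19) = 56
56 mod 7 = 0

0


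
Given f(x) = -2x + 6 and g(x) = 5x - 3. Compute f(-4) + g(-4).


f(-4) = 14
g(-4) = -23
Sum = -9

-9


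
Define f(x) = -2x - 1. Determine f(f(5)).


21


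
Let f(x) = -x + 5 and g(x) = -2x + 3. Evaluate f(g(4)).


g(4) = -5
f(-5) = 10

10


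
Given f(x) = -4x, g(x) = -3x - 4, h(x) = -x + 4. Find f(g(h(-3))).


h(-3) = 7
g(7) = -25
f(-25) = 100

100


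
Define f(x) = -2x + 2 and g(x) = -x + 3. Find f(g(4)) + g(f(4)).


f(g(4)) = 4
g(f(4)) = 9
Sum = 13

13


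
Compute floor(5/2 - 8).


5/2 = 2.5
2.5 - 8 = -5.5
floor(-5.5) = -6

-6


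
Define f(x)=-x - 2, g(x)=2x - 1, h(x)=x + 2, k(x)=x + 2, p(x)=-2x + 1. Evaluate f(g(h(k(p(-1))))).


p(-1) = 3
k(3) = 5
h(5) = 7
g(7) = 13
f(13) = -15

-15


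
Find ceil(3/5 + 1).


3/5 = 0.6
0.6 + 1 = 1.6
ceil(1.6) = 2

2


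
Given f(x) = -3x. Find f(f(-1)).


f(-1) = 3
f(3) = -9

-9


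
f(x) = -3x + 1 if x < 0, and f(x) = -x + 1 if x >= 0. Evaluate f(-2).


-2 satisfies x < 0
f(-2) = 7

7


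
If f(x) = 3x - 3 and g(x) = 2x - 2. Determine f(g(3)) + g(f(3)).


f(g(3)) = 9
g(f(3)) = 10
Sum = 19

19


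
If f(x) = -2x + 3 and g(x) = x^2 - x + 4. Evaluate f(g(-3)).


-29


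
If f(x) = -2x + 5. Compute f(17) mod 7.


f(17) = -29
-29 mod 7 = 6

6


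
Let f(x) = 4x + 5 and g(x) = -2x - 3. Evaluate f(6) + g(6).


f(6) = 29
g(6) = -15
Sum = 14

14


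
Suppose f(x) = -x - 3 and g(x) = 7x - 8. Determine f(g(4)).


g(4) = 20
f(20) = -23

-23


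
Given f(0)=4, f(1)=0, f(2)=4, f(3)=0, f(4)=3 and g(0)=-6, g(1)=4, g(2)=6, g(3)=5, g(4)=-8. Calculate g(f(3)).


f(3) = 0
g(0) = -6

-6


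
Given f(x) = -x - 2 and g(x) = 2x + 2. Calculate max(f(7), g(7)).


16


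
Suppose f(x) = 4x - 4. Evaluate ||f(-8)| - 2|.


f(-8) = -36
|-36| = 36
|36 - 2| = 34

34


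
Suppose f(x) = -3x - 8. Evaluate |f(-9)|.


19


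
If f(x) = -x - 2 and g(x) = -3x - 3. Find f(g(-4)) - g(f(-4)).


f(g(-4)) = -11
g(f(-4)) = -9
Difference = -2

-2


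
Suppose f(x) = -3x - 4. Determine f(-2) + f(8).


f(-2) = 2
f(8) = -28
Sum = -26

-26


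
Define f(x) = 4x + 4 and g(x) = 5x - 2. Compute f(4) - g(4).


f(4) = 20
g(4) = 18
Difference = 2

2


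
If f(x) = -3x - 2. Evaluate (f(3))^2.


f(3) = -11
(-11)^2 = 121

121


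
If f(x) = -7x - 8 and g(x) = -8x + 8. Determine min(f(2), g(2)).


f(2) = -22
g(2) = -8
min = -22

-22


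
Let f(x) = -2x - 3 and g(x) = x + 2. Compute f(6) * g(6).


f(6) = -15
g(6) = 8
Product = -120

-120


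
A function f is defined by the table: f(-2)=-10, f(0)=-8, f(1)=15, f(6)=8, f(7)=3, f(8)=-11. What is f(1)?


Reading from the table at x = 1

15


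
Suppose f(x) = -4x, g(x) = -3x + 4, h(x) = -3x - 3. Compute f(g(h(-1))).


h(-1) = 0
g(0) = 4
f(4) = -16

-16


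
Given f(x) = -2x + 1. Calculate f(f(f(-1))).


f(-1) = 3
f(3) = -5
f(-5) = 11

11


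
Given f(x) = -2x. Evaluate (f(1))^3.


f(1) = -2
(-2)^3 = -8

-8


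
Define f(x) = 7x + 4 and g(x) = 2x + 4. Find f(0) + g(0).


f(0) = 4
g(0) = 4
Sum = 8

8


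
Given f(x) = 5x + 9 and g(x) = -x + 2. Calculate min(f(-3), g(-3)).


f(-3) = -6
g(-3) = 5
min = -6

-6


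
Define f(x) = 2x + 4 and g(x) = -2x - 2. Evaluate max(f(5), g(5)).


f(5) = 14
g(5) = -12
max = 14

14


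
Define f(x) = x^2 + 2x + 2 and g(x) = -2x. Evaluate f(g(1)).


g(1) = -2
f(-2) = 1*(-2)^2 + 2*(-2) + 2 = 2

2


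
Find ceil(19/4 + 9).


19/4 = 4.75
4.75 + 9 = 13.75
ceil(13.75) = 14

14


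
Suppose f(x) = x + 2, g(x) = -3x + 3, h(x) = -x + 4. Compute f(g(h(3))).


h(3) = 1
g(1) = 0
f(0) = 2

2


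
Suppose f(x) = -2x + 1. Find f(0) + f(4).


-6


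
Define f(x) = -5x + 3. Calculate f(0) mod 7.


f(0) = 3
3 mod 7 = 3

3


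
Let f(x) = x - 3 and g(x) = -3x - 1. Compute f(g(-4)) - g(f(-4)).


f(g(-4)) = 8
g(f(-4)) = 20
Difference = -12

-12


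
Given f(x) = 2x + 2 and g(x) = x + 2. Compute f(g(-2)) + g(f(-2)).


f(g(-2)) = 2
g(f(-2)) = 0
Sum = 2

2


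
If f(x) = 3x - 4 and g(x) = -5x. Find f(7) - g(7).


52


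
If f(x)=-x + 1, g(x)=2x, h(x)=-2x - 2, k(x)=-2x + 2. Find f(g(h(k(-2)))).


k(-2) = 6
h(6) = -14
g(-14) = -28
f(-28) = 29

29


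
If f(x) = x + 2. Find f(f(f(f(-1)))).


f(-1) = 1
f(1) = 3
f(3) = 5
f(5) = 7

7


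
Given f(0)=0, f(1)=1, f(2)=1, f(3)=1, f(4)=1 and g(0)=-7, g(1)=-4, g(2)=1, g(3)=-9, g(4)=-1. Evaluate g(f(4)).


f(4) = 1
g(1) = -4

-4


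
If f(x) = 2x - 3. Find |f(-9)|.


21


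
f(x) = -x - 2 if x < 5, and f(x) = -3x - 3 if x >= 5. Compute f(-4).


-4 satisfies x < 5
f(-4) = 2

2


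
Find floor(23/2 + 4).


23/2 = 11.5
11.5 + 4 = 15.5
floor(15.5) = 15

15


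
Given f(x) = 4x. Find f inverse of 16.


4


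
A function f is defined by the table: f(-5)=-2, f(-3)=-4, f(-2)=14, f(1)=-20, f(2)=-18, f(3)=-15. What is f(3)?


Reading from the table at x = 3

-15


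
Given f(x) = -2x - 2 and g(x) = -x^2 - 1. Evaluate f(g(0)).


g(0) = -1
f(-1) = 0

0


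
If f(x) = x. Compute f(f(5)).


f(5) = 5
f(5) = 5

5


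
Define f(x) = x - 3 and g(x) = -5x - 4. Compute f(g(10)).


g(10) = -54
f(-54) = -57

-57


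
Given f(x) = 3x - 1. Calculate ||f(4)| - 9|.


f(4) = 11
|11| = 11
|11 - 9| = 2

2


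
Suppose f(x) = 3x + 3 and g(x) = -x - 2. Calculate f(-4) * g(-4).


f(-4) = -9
g(-4) = 2
Product = -18

-18


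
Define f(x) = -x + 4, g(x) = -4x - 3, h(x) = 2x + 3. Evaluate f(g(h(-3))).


h(-3) = -3
g(-3) = 9
f(9) = -5

-5


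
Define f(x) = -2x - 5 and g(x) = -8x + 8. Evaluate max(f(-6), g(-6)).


f(-6) = 7
g(-6) = 56
max = 56

56


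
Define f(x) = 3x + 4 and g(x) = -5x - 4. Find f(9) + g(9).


f(9) = 31
g(9) = -49
Sum = -18

-18


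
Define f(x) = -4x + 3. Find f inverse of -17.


Solve -4x + 3 = -17
x = (-17 - 3) / (-4) = 5

5


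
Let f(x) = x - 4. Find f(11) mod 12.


f(11) = 7
7 mod 12 = 7

7


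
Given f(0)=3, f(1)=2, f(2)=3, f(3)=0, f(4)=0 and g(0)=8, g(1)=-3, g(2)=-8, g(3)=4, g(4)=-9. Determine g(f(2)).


f(2) = 3
g(3) = 4

4


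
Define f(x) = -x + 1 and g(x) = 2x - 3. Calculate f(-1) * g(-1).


f(-1) = 2
g(-1) = -5
Product = -10

-10


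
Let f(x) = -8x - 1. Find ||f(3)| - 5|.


20


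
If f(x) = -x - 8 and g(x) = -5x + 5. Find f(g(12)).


47


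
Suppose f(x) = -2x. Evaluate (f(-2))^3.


f(-2) = 4
(4)^3 = 64

64


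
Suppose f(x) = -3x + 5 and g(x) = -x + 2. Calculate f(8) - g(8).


f(8) = -19
g(8) = -6
Difference = -13

-13


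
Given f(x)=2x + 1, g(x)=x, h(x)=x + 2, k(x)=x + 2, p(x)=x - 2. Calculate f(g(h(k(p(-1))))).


p(-1) = -3
k(-3) = -1
h(-1) = 1
g(1) = 1
f(1) = 3

3


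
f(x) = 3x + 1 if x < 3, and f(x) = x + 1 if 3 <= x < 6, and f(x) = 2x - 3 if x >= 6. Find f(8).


8 satisfies x >= 6
f(8) = 13

13


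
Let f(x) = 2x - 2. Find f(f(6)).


f(6) = 10
f(10) = 18

18


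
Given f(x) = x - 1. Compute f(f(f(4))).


f(4) = 3
f(3) = 2
f(2) = 1

1


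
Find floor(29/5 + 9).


29/5 = 5.8
5.8 + 9 = 14.8
floor(14.8) = 14

14


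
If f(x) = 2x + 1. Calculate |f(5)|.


f(5) = 11
|11| = 11

11


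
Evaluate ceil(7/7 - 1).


7/7 = 1
1 - 1 = 0
ceil(0) = 0

0


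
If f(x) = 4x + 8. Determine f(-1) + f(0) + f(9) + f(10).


f(-1) = 4
f(0) = 8
f(9) = 44
f(10) = 48
Sum = 104

104


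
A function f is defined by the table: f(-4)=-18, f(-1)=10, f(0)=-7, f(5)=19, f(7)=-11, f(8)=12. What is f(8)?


12


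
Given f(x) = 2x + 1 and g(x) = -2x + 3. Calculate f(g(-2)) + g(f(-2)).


f(g(-2)) = 15
g(f(-2)) = 9
Sum = 24

24


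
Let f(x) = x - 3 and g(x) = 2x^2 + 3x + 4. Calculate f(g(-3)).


g(-3) = 13
f(13) = 10

10


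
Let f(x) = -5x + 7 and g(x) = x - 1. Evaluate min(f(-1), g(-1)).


f(-1) = 12
g(-1) = -2
min = -2

-2


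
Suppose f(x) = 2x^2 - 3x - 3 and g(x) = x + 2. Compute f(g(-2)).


g(-2) = 0
f(0) = 2*(0)^2 - 3*(0) - 3 = -3

-3


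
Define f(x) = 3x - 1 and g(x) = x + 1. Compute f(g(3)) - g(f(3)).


f(g(3)) = 11
g(f(3)) = 9
Difference = 2

2


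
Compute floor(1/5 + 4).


1/5 = 0.2
0.2 + 4 = 4.2
floor(4.2) = 4

4


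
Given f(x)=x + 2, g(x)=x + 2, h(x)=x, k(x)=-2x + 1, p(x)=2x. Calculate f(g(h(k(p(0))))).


p(0) = 0
k(0) = 1
h(1) = 1
g(1) = 3
f(3) = 5

5


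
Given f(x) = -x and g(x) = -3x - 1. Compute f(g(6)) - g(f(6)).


f(g(6)) = 19
g(f(6)) = 17
Difference = 2

2


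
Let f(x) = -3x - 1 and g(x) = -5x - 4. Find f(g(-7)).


-94


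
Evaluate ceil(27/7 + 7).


27/7 = 3.8571
3.8571 + 7 = 10.8571
ceil(10.8571) = 11

11


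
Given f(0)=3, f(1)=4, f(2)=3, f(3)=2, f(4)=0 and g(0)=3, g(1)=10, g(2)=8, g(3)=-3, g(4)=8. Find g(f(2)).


f(2) = 3
g(3) = -3

-3


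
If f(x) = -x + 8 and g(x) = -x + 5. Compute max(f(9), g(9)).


-1


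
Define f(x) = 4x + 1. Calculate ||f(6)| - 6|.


f(6) = 25
|25| = 25
|25 - 6| = 19

19


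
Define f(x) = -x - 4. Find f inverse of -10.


Solve -x - 4 = -10
x = (-10 + 4) / (-1) = 6

6


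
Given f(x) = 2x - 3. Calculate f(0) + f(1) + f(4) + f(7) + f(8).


f(0) = -3
f(1) = -1
f(4) = 5
f(7) = 11
f(8) = 13
Sum = 25

25


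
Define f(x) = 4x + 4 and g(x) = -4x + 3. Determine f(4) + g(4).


7


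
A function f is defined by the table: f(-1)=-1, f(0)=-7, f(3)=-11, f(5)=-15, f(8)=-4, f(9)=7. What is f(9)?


Reading from the table at x = 9

7


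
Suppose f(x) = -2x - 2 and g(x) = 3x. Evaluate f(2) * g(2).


f(2) = -6
g(2) = 6
Product = -36

-36


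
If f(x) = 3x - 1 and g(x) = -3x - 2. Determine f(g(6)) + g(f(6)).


-114


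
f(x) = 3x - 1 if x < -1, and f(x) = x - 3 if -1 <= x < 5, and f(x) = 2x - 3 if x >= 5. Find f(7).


7 satisfies x >= 5
f(7) = 11

11


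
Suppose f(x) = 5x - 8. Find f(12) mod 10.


f(12) = 52
52 mod 10 = 2

2


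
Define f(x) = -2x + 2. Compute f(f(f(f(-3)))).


f(-3) = 8
f(8) = -14
f(-14) = 30
f(30) = -58

-58


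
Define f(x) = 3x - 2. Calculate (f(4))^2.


f(4) = 10
(10)^2 = 100

100


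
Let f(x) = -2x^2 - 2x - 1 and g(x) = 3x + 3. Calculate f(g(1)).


g(1) = 6
f(6) = (-2)*(6)^2 - 2*(6) - 1 = -85

-85


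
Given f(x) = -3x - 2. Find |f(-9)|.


f(-9) = 25
|25| = 25

25


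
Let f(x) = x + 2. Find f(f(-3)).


f(-3) = -1
f(-1) = 1

1


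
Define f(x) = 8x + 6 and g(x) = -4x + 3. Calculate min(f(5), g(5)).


f(5) = 46
g(5) = -17
min = -17

-17


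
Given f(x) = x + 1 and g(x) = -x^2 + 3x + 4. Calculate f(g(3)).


5


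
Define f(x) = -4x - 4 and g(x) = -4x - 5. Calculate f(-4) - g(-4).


1


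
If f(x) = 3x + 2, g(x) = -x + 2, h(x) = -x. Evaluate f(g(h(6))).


h(6) = -6
g(-6) = 8
f(8) = 26

26


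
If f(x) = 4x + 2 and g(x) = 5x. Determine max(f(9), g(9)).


f(9) = 38
g(9) = 45
max = 45

45


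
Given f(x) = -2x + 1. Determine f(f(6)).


f(6) = -11
f(-11) = 23

23


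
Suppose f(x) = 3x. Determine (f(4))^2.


f(4) = 12
(12)^2 = 144

144


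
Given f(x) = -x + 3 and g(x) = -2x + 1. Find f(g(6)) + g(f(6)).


f(g(6)) = 14
g(f(6)) = 7
Sum = 21

21


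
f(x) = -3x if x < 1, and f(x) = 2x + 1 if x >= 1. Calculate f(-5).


-5 satisfies x < 1
f(-5) = 15

15


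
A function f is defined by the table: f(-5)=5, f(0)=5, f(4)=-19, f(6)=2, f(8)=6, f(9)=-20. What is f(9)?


Reading from the table at x = 9

-20


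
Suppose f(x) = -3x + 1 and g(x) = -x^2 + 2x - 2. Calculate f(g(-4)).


g(-4) = -26
f(-26) = 79

79


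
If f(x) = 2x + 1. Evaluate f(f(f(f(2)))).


f(2) = 5
f(5) = 11
f(11) = 23
f(23) = 47

47


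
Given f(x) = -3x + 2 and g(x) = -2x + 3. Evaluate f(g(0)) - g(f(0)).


f(g(0)) = -7
g(f(0)) = -1
Difference = -6

-6


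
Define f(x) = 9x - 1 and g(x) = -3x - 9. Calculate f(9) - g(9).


f(9) = 80
g(9) = -36
Difference = 116

116


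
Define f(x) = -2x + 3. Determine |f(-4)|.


f(-4) = 11
|11| = 11

11


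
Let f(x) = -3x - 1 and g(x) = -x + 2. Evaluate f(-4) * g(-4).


f(-4) = 11
g(-4) = 6
Product = 66

66


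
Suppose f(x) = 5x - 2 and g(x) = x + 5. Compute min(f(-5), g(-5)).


f(-5) = -27
g(-5) = 0
min = -27

-27


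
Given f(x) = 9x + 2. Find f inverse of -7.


Solve 9x + 2 = -7
x = (-7 - 2) / 9 = -1

-1


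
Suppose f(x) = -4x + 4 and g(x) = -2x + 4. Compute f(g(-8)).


g(-8) = 20
f(20) = -76

-76


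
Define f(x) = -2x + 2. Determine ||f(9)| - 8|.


f(9) = -16
|-16| = 16
|16 - 8| = 8

8


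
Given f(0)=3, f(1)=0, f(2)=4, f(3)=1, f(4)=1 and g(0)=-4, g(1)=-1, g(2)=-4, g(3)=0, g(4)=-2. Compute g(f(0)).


f(0) = 3
g(3) = 0

0


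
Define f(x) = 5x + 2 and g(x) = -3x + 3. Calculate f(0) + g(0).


f(0) = 2
g(0) = 3
Sum = 5

5


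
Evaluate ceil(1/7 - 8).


1/7 = 0.1429
0.1429 - 8 = -7.8571
ceil(-7.8571) = -7

-7


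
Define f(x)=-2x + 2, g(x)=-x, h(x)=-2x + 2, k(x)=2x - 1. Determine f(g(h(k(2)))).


-6


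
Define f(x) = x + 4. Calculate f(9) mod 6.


1


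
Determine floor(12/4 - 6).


12/4 = 3
3 - 6 = -3
floor(-3) = -3

-3


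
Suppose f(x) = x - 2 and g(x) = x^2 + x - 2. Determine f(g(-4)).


g(-4) = 10
f(10) = 8

8


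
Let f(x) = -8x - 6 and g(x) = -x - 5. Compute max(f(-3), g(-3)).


f(-3) = 18
g(-3) = -2
max = 18

18


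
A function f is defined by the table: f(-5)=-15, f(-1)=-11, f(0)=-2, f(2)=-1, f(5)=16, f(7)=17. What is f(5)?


16


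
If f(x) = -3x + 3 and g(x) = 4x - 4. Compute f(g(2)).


g(2) = 4
f(4) = -9

-9


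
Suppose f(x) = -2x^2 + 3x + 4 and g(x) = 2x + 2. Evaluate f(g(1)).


g(1) = 4
f(4) = (-2)*(4)^2 + 3*(4) + 4 = -16

-16


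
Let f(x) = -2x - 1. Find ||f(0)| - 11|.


f(0) = -1
|-1| = 1
|1 - 11| = 10

10


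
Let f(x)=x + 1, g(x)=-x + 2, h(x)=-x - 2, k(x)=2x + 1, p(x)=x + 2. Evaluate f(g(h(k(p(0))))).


p(0) = 2
k(2) = 5
h(5) = -7
g(-7) = 9
f(9) = 10

10


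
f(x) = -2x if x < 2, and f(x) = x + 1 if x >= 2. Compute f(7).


7 satisfies x >= 2
f(7) = 8

8


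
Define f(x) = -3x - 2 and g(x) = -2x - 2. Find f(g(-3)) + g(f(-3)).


f(g(-3)) = -14
g(f(-3)) = -16
Sum = -30

-30


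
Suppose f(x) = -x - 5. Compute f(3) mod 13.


f(3) = -8
-8 mod 13 = 5

5


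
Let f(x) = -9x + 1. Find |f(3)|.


f(3) = -26
|-26| = 26

26


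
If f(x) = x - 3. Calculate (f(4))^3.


f(4) = 1
(1)^3 = 1

1


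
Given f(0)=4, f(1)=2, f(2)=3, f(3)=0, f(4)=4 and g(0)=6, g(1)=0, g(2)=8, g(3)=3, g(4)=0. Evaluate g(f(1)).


f(1) = 2
g(2) = 8

8


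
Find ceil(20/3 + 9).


20/3 = 6.6667
6.6667 + 9 = 15.6667
ceil(15.6667) = 16

16


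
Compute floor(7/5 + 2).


7/5 = 1.4
1.4 + 2 = 3.4
floor(3.4) = 3

3


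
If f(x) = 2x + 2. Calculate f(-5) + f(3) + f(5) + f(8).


f(-5) = -8
f(3) = 8
f(5) = 12
f(8) = 18
Sum = 30

30


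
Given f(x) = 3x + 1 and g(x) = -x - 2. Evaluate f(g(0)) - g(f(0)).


f(g(0)) = -5
g(f(0)) = -3
Difference = -2

-2


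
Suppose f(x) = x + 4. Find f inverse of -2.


-6


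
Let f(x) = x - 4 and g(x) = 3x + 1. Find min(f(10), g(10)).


6


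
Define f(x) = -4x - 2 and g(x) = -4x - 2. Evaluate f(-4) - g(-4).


0


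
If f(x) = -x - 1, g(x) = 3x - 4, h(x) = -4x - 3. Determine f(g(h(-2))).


h(-2) = 5
g(5) = 11
f(11) = -12

-12


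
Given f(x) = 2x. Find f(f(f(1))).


8


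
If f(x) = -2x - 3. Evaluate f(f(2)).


f(2) = -7
f(-7) = 11

11


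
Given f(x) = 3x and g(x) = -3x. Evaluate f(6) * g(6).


f(6) = 18
g(6) = -18
Product = -324

-324


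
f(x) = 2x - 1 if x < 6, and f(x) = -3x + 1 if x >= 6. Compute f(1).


1 satisfies x < 6
f(1) = 1

1


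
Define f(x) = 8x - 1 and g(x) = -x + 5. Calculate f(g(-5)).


g(-5) = 10
f(10) = 79

79


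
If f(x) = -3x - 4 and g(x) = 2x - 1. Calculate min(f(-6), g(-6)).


f(-6) = 14
g(-6) = -13
min = -13

-13


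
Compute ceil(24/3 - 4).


4


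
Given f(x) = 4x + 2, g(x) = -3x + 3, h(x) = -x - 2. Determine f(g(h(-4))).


-10


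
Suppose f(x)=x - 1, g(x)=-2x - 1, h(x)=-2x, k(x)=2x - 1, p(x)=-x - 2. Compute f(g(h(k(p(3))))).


p(3) = -5
k(-5) = -11
h(-11) = 22
g(22) = -45
f(-45) = -46

-46


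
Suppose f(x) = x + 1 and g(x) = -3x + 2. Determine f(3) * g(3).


f(3) = 4
g(3) = -7
Product = -28

-28


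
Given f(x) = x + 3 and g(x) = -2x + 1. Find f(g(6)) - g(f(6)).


f(g(6)) = -8
g(f(6)) = -17
Difference = 9

9


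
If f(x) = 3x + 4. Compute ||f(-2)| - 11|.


f(-2) = -2
|-2| = 2
|2 - 11| = 9

9


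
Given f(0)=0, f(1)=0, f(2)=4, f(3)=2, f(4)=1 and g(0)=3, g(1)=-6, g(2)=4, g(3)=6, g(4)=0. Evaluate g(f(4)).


f(4) = 1
g(1) = -6

-6


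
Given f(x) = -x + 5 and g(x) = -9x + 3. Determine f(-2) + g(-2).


f(-2) = 7
g(-2) = 21
Sum = 28

28


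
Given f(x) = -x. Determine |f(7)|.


7


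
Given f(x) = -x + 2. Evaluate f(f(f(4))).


f(4) = -2
f(-2) = 4
f(4) = -2

-2


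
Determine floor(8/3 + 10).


8/3 = 2.6667
2.6667 + 10 = 12.6667
floor(12.6667) = 12

12


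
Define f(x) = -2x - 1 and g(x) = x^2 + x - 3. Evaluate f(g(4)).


g(4) = 17
f(17) = -35

-35


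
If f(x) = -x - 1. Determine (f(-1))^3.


f(-1) = 0
(0)^3 = 0

0


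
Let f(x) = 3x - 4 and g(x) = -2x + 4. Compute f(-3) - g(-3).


f(-3) = -13
g(-3) = 10
Difference = -23

-23


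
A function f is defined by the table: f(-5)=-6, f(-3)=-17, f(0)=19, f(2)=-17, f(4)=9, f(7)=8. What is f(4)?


Reading from the table at x = 4

9


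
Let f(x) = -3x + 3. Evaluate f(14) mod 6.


3


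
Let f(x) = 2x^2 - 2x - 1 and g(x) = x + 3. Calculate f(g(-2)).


-1


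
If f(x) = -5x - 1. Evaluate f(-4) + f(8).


f(-4) = 19
f(8) = -41
Sum = -22

-22


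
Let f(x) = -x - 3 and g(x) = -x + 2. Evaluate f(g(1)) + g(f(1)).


f(g(1)) = -4
g(f(1)) = 6
Sum = 2

2


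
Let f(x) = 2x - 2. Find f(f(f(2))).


f(2) = 2
f(2) = 2
f(2) = 2

2


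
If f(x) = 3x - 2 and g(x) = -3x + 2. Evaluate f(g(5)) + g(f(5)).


f(g(5)) = -41
g(f(5)) = -37
Sum = -78

-78


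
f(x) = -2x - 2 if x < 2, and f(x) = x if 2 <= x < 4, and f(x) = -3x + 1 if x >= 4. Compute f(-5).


-5 satisfies x < 2
f(-5) = 8

8


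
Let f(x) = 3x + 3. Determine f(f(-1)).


f(-1) = 0
f(0) = 3

3


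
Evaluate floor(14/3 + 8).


14/3 = 4.6667
4.6667 + 8 = 12.6667
floor(12.6667) = 12

12


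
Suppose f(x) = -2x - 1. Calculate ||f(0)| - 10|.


f(0) = -1
|-1| = 1
|1 - 10| = 9

9


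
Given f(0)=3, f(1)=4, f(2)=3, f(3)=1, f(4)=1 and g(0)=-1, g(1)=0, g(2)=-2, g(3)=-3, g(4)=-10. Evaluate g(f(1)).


f(1) = 4
g(4) = -10

-10


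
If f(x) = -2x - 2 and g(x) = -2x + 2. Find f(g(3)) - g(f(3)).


-12


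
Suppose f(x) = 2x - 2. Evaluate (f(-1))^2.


f(-1) = -4
(-4)^2 = 16

16


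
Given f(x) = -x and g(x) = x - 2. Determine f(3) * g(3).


f(3) = -3
g(3) = 1
Product = -3

-3


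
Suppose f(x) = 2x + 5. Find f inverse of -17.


-11


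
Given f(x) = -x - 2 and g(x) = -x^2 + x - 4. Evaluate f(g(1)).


g(1) = -4
f(-4) = 2

2


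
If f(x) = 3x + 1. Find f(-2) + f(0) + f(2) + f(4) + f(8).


41


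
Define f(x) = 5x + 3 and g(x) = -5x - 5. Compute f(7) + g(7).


f(7) = 38
g(7) = -40
Sum = -2

-2


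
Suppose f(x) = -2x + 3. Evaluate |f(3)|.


f(3) = -3
|-3| = 3

3


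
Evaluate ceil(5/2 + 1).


5/2 = 2.5
2.5 + 1 = 3.5
ceil(3.5) = 4

4


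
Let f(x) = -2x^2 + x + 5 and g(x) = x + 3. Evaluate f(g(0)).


g(0) = 3
f(3) = (-2)*(3)^2 + 1*(3) + 5 = -10

-10


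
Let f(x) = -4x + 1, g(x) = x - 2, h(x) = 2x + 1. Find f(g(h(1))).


h(1) = 3
g(3) = 1
f(1) = -3

-3


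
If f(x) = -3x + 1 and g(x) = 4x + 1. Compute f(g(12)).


g(12) = 49
f(49) = -146

-146


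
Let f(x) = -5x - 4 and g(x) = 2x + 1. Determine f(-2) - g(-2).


f(-2) = 6
g(-2) = -3
Difference = 9

9


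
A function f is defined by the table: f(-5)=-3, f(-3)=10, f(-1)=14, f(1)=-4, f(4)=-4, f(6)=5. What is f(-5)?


Reading from the table at x = -5

-3


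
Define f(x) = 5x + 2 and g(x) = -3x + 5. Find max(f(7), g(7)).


f(7) = 37
g(7) = -16
max = 37

37


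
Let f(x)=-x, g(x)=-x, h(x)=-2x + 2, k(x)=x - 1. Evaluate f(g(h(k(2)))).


k(2) = 1
h(1) = 0
g(0) = 0
f(0) = 0

0


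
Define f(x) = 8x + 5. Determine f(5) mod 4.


f(5) = 45
45 mod 4 = 1

1


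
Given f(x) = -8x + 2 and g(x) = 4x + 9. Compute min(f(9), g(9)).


f(9) = -70
g(9) = 45
min = -70

-70


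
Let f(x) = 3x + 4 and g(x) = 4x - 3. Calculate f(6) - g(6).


f(6) = 22
g(6) = 21
Difference = 1

1


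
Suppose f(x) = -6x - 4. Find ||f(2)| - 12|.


f(2) = -16
|-16| = 16
|16 - 12| = 4

4


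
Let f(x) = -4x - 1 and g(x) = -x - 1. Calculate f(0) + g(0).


-2


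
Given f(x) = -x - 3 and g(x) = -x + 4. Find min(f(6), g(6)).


f(6) = -9
g(6) = -2
min = -9

-9


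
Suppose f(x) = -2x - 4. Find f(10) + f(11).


f(10) = -24
f(11) = -26
Sum = -50

-50


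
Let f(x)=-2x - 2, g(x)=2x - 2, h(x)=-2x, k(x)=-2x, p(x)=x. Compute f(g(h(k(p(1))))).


p(1) = 1
k(1) = -2
h(-2) = 4
g(4) = 6
f(6) = -14

-14


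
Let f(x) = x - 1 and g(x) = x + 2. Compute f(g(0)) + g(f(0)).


2


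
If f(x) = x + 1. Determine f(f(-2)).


0


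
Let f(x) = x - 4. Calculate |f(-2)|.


f(-2) = -6
|-6| = 6

6


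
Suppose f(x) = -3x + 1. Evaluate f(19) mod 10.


f(19) = -56
-56 mod 10 = 4

4


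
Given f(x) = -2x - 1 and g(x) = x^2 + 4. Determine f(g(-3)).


g(-3) = 13
f(13) = -27

-27


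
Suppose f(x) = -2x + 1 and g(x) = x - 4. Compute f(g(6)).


g(6) = 2
f(2) = -3

-3


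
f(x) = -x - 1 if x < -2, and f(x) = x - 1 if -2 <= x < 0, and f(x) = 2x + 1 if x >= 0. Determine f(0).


0 satisfies x >= 0
f(0) = 1

1


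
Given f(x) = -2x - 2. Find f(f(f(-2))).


10


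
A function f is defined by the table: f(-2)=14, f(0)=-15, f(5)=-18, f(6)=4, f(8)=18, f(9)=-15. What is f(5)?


Reading from the table at x = 5

-18


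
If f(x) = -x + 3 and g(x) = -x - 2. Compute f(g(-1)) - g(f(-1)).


f(g(-1)) = 4
g(f(-1)) = -6
Difference = 10

10


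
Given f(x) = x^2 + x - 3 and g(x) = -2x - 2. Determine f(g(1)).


g(1) = -4
f(-4) = 1*(-4)^2 + 1*(-4) - 3 = 9

9


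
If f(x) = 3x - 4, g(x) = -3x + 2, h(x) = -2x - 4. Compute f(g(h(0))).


h(0) = -4
g(-4) = 14
f(14) = 38

38


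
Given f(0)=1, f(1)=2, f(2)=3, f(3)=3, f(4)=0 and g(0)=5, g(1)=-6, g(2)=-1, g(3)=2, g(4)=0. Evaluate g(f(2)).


f(2) = 3
g(3) = 2

2


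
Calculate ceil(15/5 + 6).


15/5 = 3
3 + 6 = 9
ceil(9) = 9

9


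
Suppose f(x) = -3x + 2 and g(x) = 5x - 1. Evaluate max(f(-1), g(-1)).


f(-1) = 5
g(-1) = -6
max = 5

5


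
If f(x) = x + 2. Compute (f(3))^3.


f(3) = 5
(5)^3 = 125

125


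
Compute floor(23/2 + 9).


23/2 = 11.5
11.5 + 9 = 20.5
floor(20.5) = 20

20


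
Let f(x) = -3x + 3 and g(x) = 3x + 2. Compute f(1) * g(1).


f(1) = 0
g(1) = 5
Product = 0

0


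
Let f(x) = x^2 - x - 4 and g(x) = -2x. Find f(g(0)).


g(0) = 0
f(0) = 1*(0)^2 - 1*(0) - 4 = -4

-4


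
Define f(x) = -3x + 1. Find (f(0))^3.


f(0) = 1
(1)^3 = 1

1


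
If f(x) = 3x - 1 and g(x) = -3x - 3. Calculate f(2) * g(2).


f(2) = 5
g(2) = -9
Product = -45

-45


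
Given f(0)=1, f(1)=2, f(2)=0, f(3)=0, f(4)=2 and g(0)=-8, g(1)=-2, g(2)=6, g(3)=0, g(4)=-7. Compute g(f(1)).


f(1) = 2
g(2) = 6

6


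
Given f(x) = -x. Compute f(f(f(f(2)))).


f(2) = -2
f(-2) = 2
f(2) = -2
f(-2) = 2

2


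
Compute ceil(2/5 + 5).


2/5 = 0.4
0.4 + 5 = 5.4
ceil(5.4) = 6

6


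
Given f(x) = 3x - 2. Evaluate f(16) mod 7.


4


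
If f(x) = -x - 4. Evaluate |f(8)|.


12


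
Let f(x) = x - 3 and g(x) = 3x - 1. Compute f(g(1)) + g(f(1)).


-8


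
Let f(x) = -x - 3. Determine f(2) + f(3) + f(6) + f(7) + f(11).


f(2) = -5
f(3) = -6
f(6) = -9
f(7) = -10
f(11) = -14
Sum = -44

-44


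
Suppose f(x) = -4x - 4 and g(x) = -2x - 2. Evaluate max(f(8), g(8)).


f(8) = -36
g(8) = -18
max = -18

-18


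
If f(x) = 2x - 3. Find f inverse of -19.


Solve 2x - 3 = -19
x = (-19 + 3) / 2 = -8

-8


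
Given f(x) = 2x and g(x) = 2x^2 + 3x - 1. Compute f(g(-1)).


-4


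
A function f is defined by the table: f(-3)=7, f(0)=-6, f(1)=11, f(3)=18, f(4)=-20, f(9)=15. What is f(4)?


Reading from the table at x = 4

-20


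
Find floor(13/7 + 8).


9


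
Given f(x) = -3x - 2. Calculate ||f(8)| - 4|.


22


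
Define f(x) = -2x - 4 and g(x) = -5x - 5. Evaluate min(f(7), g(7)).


f(7) = -18
g(7) = -40
min = -40

-40


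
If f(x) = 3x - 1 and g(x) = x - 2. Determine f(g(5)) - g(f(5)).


-4


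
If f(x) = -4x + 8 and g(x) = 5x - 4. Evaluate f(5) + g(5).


9


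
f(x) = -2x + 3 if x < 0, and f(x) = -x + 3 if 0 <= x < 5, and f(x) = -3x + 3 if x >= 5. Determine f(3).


3 satisfies 0 <= x < 5
f(3) = 0

0


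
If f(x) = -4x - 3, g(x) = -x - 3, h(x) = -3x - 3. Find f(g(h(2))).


h(2) = -9
g(-9) = 6
f(6) = -27

-27


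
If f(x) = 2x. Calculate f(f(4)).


16


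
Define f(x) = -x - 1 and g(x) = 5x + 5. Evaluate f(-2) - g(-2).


6


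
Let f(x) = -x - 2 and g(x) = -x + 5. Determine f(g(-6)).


g(-6) = 11
f(11) = -13

-13


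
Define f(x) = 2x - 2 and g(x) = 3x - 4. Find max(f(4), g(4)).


8


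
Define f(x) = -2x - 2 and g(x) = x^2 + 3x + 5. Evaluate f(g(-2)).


g(-2) = 3
f(3) = -8

-8


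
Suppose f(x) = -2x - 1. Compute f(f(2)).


f(2) = -5
f(-5) = 9

9


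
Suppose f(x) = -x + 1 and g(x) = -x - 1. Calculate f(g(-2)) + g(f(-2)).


f(g(-2)) = 0
g(f(-2)) = -4
Sum = -4

-4


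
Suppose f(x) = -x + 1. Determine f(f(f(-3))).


4


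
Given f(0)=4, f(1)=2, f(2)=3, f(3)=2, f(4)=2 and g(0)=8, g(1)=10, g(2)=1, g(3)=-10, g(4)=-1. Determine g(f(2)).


f(2) = 3
g(3) = -10

-10


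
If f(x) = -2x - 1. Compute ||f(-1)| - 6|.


5


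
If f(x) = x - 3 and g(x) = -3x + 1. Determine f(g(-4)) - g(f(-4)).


f(g(-4)) = 10
g(f(-4)) = 22
Difference = -12

-12


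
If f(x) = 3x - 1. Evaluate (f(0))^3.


f(0) = -1
(-1)^3 = -1

-1


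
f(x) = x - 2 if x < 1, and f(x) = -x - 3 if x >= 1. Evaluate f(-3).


-3 satisfies x < 1
f(-3) = -5

-5


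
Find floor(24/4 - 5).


24/4 = 6
6 - 5 = 1
floor(1) = 1

1


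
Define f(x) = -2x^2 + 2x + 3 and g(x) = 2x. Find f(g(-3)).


g(-3) = -6
f(-6) = (-2)*(-6)^2 + 2*(-6) + 3 = -81

-81


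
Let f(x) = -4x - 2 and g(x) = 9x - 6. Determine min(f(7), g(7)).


f(7) = -30
g(7) = 57
min = -30

-30


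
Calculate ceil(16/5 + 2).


16/5 = 3.2
3.2 + 2 = 5.2
ceil(5.2) = 6

6


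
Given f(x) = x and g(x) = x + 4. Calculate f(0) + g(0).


f(0) = 0
g(0) = 4
Sum = 4

4


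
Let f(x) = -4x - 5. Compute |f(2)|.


f(2) = -13
|-13| = 13

13


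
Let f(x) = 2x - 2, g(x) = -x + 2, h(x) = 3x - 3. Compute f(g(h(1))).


h(1) = 0
g(0) = 2
f(2) = 2

2


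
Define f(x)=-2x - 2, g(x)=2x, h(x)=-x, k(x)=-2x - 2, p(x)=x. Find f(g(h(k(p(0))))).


p(0) = 0
k(0) = -2
h(-2) = 2
g(2) = 4
f(4) = -10

-10


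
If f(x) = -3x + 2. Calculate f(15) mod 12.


f(15) = -43
-43 mod 12 = 5

5


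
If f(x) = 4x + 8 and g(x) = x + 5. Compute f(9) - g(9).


f(9) = 44
g(9) = 14
Difference = 30

30


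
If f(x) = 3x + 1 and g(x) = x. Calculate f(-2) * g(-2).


f(-2) = -5
g(-2) = -2
Product = 10

10


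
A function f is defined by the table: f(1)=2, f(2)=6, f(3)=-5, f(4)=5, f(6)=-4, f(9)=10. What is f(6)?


Reading from the table at x = 6

-4


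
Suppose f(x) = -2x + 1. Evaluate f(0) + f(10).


f(0) = 1
f(10) = -19
Sum = -18

-18


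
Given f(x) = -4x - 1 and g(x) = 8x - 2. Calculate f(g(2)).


g(2) = 14
f(14) = -57

-57


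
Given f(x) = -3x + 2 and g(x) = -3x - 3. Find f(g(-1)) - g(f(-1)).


f(g(-1)) = 2
g(f(-1)) = -18
Difference = 20

20


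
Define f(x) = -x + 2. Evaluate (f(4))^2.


f(4) = -2
(-2)^2 = 4

4


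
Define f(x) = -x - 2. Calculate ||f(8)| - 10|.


0


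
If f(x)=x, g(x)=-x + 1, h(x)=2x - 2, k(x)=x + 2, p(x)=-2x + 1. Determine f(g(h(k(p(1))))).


p(1) = -1
k(-1) = 1
h(1) = 0
g(0) = 1
f(1) = 1

1


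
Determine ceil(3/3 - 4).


3/3 = 1
1 - 4 = -3
ceil(-3) = -3

-3


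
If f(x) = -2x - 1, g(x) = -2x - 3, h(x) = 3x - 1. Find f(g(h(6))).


h(6) = 17
g(17) = -37
f(-37) = 73

73


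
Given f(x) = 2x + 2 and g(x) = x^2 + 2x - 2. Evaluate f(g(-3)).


g(-3) = 1
f(1) = 4

4


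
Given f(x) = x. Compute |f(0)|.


0


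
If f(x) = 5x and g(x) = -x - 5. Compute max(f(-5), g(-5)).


f(-5) = -25
g(-5) = 0
max = 0

0


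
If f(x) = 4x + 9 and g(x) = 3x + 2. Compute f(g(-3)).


g(-3) = -7
f(-7) = -19

-19


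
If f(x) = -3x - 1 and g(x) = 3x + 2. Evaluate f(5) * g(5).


f(5) = -16
g(5) = 17
Product = -272

-272


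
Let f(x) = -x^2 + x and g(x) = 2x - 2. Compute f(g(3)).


g(3) = 4
f(4) = (-1)*(4)^2 + 1*(4) = -12

-12


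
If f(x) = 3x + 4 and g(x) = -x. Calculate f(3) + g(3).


f(3) = 13
g(3) = -3
Sum = 10

10


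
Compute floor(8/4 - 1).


8/4 = 2
2 - 1 = 1
floor(1) = 1

1


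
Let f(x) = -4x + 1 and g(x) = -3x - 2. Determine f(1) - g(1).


f(1) = -3
g(1) = -5
Difference = 2

2


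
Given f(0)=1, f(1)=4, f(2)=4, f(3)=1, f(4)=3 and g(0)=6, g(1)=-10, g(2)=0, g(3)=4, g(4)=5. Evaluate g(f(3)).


f(3) = 1
g(1) = -10

-10


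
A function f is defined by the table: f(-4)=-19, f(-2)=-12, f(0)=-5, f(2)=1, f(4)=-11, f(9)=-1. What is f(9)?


Reading from the table at x = 9

-1


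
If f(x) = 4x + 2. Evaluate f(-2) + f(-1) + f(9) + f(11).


f(-2) = -6
f(-1) = -2
f(9) = 38
f(11) = 46
Sum = 76

76


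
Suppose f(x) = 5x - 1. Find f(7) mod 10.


f(7) = 34
34 mod 10 = 4

4


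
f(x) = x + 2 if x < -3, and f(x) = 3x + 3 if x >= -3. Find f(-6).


-6 satisfies x < -3
f(-6) = -4

-4


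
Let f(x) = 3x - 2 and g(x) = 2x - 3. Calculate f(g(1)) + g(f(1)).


f(g(1)) = -5
g(f(1)) = -1
Sum = -6

-6


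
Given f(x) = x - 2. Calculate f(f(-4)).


f(-4) = -6
f(-6) = -8

-8


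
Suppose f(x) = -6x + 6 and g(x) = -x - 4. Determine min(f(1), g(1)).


-5


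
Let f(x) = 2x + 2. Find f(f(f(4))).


f(4) = 10
f(10) = 22
f(22) = 46

46


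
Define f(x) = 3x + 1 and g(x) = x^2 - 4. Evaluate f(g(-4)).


g(-4) = 12
f(12) = 37

37


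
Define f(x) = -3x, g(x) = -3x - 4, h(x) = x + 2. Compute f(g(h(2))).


h(2) = 4
g(4) = -16
f(-16) = 48

48


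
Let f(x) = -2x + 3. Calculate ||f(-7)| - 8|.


f(-7) = 17
|17| = 17
|17 - 8| = 9

9


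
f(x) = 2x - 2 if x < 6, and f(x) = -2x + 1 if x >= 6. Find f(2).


2


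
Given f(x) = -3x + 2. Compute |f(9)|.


f(9) = -25
|-25| = 25

25


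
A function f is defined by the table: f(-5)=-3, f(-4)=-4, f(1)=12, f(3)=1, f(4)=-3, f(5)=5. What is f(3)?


Reading from the table at x = 3

1


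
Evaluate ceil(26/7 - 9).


26/7 = 3.7143
3.7143 - 9 = -5.2857
ceil(-5.2857) = -5

-5


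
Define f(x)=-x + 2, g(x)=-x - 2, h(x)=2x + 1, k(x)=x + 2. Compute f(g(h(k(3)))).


k(3) = 5
h(5) = 11
g(11) = -13
f(-13) = 15

15


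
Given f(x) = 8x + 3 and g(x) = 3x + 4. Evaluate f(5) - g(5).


f(5) = 43
g(5) = 19
Difference = 24

24


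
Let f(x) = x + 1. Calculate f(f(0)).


2


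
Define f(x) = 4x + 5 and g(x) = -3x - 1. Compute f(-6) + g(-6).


-2


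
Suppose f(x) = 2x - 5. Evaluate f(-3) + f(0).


f(-3) = -11
f(0) = -5
Sum = -16

-16


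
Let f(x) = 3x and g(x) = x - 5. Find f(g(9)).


g(9) = 4
f(4) = 12

12


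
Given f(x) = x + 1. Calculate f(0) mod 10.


f(0) = 1
1 mod 10 = 1

1


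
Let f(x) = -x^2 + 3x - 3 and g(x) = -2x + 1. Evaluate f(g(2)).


g(2) = -3
f(-3) = (-1)*(-3)^2 + 3*(-3) - 3 = -21

-21


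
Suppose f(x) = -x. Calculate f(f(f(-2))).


f(-2) = 2
f(2) = -2
f(-2) = 2

2


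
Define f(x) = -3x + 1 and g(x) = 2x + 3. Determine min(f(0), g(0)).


1


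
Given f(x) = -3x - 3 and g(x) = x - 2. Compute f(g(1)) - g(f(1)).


f(g(1)) = 0
g(f(1)) = -8
Difference = 8

8


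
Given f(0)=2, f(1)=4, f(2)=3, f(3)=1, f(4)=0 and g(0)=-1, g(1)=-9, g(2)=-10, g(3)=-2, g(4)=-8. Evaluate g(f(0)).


-10


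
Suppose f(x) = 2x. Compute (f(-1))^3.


-8


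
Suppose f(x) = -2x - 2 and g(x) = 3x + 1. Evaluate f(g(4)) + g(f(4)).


f(g(4)) = -28
g(f(4)) = -29
Sum = -57

-57


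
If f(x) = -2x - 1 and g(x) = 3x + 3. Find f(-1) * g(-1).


f(-1) = 1
g(-1) = 0
Product = 0

0


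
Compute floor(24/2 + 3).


24/2 = 12
12 + 3 = 15
floor(15) = 15

15


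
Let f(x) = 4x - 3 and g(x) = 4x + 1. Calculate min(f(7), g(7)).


f(7) = 25
g(7) = 29
min = 25

25


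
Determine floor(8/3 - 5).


8/3 = 2.6667
2.6667 - 5 = -2.3333
floor(-2.3333) = -3

-3


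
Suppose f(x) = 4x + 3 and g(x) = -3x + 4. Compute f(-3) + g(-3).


f(-3) = -9
g(-3) = 13
Sum = 4

4


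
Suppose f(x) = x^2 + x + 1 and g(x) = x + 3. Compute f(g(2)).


g(2) = 5
f(5) = 1*(5)^2 + 1*(5) + 1 = 31

31


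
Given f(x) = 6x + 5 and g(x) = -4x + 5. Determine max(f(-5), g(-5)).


f(-5) = -25
g(-5) = 25
max = 25

25


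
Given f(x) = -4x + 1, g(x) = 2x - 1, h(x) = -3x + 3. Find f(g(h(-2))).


-67


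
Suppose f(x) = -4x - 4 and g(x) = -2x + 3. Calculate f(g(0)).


g(0) = 3
f(3) = -16

-16


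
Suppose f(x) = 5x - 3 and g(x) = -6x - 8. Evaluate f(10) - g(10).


f(10) = 47
g(10) = -68
Difference = 115

115


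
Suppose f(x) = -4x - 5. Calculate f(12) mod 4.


3


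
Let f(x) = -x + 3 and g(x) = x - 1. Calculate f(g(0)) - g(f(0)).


f(g(0)) = 4
g(f(0)) = 2
Difference = 2

2


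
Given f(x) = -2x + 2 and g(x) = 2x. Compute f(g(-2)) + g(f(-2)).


f(g(-2)) = 10
g(f(-2)) = 12
Sum = 22

22


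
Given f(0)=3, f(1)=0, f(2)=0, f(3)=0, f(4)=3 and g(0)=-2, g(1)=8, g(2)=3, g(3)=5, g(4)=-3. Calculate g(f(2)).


f(2) = 0
g(0) = -2

-2


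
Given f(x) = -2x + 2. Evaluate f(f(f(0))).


f(0) = 2
f(2) = -2
f(-2) = 6

6


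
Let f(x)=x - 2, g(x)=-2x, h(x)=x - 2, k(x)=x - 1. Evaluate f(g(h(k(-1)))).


k(-1) = -2
h(-2) = -4
g(-4) = 8
f(8) = 6

6


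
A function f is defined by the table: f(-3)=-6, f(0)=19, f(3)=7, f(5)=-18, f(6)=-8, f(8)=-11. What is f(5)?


-18


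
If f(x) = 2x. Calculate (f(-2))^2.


16
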